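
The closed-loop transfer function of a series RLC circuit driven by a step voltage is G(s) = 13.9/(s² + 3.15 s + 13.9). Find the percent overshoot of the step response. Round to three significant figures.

ω_n = √13.9 = 3.73 rad/s; ζ = 3.15/(2·3.73) = 0.422.
%OS = 100·exp(−πζ/√(1−ζ²)) = 23.1%.

%OS ≈ 23.1%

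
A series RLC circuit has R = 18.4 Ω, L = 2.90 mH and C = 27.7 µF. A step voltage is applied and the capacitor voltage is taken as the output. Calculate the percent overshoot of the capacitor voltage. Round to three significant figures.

%OS ≈ 0.157%

For a series RLC circuit (capacitor voltage as output), ω_n = 1/√(LC) = 1/√(2.90 mH · 27.7 µF) = 3530 rad/s.
ζ = (R/2)·√(C/L) = (18.4/2)·√(27.7 µF/2.90 mH) = 0.899.
%OS = 100·exp(−πζ/√(1−ζ²)) = 0.157%.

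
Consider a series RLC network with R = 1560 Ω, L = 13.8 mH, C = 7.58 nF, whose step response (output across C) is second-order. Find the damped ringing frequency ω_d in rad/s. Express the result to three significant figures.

ω_d ≈ 79800 rad/s

For a series RLC circuit (capacitor voltage as output), ω_n = 1/√(LC) = 1/√(13.8 mH · 7.58 nF) = 97800 rad/s.
ζ = (R/2)·√(C/L) = (1560/2)·√(7.58 nF/13.8 mH) = 0.578.
ω_d = 97800·√(1 − 0.578²) = 79800 rad/s.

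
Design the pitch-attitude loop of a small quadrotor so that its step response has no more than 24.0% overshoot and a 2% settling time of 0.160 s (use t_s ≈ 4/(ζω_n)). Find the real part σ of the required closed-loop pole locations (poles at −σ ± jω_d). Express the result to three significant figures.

σ ≈ 25.0

The settling-time spec alone fixes σ = ζω_n = 4/t_s = 4/0.160 = 25.0.
(Overshoot then fixes ζ = 0.414 and hence ω_d = σ·√(1−ζ²)/ζ = 55.0 rad/s.)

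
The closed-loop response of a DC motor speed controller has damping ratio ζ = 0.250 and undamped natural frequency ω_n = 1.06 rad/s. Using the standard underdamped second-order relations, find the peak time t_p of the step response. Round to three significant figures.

t_p ≈ 3.06 s

The damped frequency is ω_d = ω_n√(1−ζ²) = 1.06·√(1−0.0625) = 1.03 rad/s.
Peak time t_p = π/ω_d = π/1.03 = 3.06 s.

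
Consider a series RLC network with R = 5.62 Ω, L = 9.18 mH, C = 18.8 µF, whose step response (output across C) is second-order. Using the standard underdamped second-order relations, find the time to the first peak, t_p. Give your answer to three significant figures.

t_p ≈ 0.00132 s

For a series RLC circuit (capacitor voltage as output), ω_n = 1/√(LC) = 1/√(9.18 mH · 18.8 µF) = 2410 rad/s.
ζ = (R/2)·√(C/L) = (5.62/2)·√(18.8 µF/9.18 mH) = 0.127.
ω_d = ω_n√(1−ζ²) = 2390 rad/s. t_p = π/ω_d = 0.00132 s.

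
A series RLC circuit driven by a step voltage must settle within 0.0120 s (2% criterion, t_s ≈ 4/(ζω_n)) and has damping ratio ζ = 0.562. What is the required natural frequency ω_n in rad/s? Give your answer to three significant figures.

Rearranging t_s ≈ 4/(ζω_n) gives ω_n = 4/(ζ·t_s) = 4/(0.562 × 0.0120) = 593 rad/s.

ω_n ≈ 593 rad/s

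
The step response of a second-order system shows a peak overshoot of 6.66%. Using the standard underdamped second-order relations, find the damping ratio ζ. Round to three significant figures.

Inverting the overshoot relation: ζ = |ln 0.0666|/√(π² + ln²0.0666) = 0.653.

ζ ≈ 0.653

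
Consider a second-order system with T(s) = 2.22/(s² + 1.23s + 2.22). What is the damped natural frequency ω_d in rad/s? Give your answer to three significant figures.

ω_d ≈ 1.36 rad/s

Matching coefficients with s² + 2ζω_n s + ω_n² gives ω_n² = 2.22 ⇒ ω_n = 1.49 rad/s, and ζ = 1.23/(2ω_n) = 0.413.
ω_d = 1.49·√(1 − 0.413²) = 1.36 rad/s.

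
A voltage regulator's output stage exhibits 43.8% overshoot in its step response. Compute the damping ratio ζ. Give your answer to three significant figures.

ζ ≈ 0.254

From %OS = 100·exp(−πζ/√(1−ζ²)), invert to get ζ = −ln(OS)/√(π² + ln²(OS)) with OS = 0.438.
−ln 0.438 = 0.8255, so ζ = 0.8255/√(π² + 0.6815) = 0.254.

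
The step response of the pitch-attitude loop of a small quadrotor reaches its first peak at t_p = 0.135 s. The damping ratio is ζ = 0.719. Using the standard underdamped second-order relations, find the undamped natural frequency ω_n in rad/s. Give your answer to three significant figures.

ω_n ≈ 33.5 rad/s

Peak time t_p = π/ω_d, so ω_d = π/t_p = π/0.135 = 23.3 rad/s.
ω_n = ω_d/√(1−ζ²) = 23.3/√0.483 = 33.5 rad/s.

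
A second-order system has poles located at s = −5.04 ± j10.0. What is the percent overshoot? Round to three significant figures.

|pole| = ω_n = √(5.04² + 10.0²) = 11.2 rad/s; ζ = cos θ = σ/ω_n = 0.450.
%OS = 100 e^{−πζ/√(1−ζ²)} with ζ = 0.450 gives 20.5%.

%OS ≈ 20.5%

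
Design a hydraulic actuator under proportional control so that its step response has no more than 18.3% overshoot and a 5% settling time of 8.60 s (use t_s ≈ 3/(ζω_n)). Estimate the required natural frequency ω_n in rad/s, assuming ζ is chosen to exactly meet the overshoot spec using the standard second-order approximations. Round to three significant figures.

ω_n ≈ 0.734 rad/s

ζ = −ln(OS)/√(π² + (ln OS)²). With OS = 0.183, ln OS = −1.698 and ζ = 1.698/3.571 = 0.476.
Then ω_n = 3/(ζ t_s) = 3/(0.476 × 8.60) = 0.734 rad/s.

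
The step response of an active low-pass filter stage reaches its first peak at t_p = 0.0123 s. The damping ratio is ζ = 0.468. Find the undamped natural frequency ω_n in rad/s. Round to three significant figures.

Peak time t_p = π/ω_d, so ω_d = π/t_p = π/0.0123 = 255 rad/s.
ω_n = ω_d/√(1−ζ²) = 255/√0.781 = 289 rad/s.

ω_n ≈ 289 rad/s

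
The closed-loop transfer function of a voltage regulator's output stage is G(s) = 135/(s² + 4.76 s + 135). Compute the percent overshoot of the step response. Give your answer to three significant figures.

ω_n = √135 = 11.6 rad/s; ζ = 4.76/(2·11.6) = 0.205.
Overshoot: exp(−π·0.205/√(1−0.205²)) = 0.518, i.e. 51.8%.

%OS ≈ 51.8%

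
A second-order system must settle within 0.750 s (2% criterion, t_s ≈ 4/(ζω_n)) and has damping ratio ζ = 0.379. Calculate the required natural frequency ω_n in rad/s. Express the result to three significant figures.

ω_n ≈ 14.1 rad/s

Rearranging t_s ≈ 4/(ζω_n) gives ω_n = 4/(ζ·t_s) = 4/(0.379 × 0.750) = 14.1 rad/s.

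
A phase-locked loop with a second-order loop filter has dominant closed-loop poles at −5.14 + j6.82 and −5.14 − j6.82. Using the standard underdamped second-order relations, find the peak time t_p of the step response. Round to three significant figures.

t_p ≈ 0.461 s

t_p = π/ω_d with ω_d = 6.82 (the imaginary part), so t_p = 0.461 s.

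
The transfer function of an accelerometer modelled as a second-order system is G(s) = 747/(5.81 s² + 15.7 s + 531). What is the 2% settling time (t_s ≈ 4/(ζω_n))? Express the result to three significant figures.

t_s ≈ 2.96 s

Dividing through by 5.81: denominator becomes s² + 2.702 s + 91.39.
So ω_n = √91.39 = 9.56 rad/s and ζ = 2.702/(2·9.56) = 0.141.
t_s ≈ 4/(ζω_n) = 2.96 s.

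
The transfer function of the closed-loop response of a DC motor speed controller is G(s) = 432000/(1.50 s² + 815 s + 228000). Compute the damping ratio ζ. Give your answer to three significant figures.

ζ ≈ 0.697

Dividing through by 1.50: denominator becomes s² + 543.3 s + 152000.
So ω_n = √152000 = 390 rad/s and ζ = 543.3/(2·390) = 0.697.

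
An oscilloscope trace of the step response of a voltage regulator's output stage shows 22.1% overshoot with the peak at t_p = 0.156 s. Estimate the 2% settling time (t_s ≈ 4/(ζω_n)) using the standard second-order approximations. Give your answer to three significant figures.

From the overshoot, ζ = −ln(OS)/√(π²+ln²(OS)) = 0.433.
t_p = π/ω_d ⇒ ω_d = 20.1 rad/s; then ω_n = ω_d/√(1−ζ²) = 22.3 rad/s.
t_s ≈ 4/(ζω_n) = 4/(0.433·22.3) = 0.413 s.

t_s ≈ 0.413 s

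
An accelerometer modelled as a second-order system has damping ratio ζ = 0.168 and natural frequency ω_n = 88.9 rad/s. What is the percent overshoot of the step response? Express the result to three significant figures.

For an underdamped second-order system, %OS = 100·exp(−πζ/√(1−ζ²)).
πζ/√(1−ζ²) = π·0.168/√(1−0.0282) = 0.5354, so %OS = 100·e^(−0.5354) = 58.5%.

%OS ≈ 58.5%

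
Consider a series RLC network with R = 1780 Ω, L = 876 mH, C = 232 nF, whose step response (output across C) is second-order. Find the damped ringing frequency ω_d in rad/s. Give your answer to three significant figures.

For a series RLC circuit (capacitor voltage as output), ω_n = 1/√(LC) = 1/√(876 mH · 232 nF) = 2220 rad/s.
ζ = (R/2)·√(C/L) = (1780/2)·√(232 nF/876 mH) = 0.458.
ω_d = 2220·√(1 − 0.458²) = 1970 rad/s.

ω_d ≈ 1970 rad/s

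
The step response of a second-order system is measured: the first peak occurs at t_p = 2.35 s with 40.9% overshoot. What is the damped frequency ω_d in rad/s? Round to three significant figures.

ω_d ≈ 1.34 rad/s

t_p = π/ω_d, so ω_d = π/2.35 = 1.34 rad/s.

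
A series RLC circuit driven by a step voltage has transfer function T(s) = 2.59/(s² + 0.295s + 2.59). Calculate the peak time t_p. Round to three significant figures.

ω_n = √2.59 = 1.61 rad/s; ζ = 0.295/(2·1.61) = 0.0917.
ω_d = 1.61·√(1 − 0.0917²) = 1.60 rad/s. Then t_p = π/ω_d = 1.96 s.

t_p ≈ 1.96 s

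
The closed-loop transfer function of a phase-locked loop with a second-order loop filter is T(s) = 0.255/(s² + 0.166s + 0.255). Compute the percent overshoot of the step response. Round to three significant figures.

Comparing the denominator to s² + 2ζω_n s + ω_n²: ω_n = √0.255 = 0.505 rad/s, and 2ζω_n = 0.166 so ζ = 0.166/(2·0.505) = 0.164.
Overshoot: exp(−π·0.164/√(1−0.164²)) = 0.592, i.e. 59.2%.

%OS ≈ 59.2%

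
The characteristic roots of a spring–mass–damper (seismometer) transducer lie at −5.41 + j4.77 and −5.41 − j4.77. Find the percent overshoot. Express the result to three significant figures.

With σ = 5.41, ω_d = 4.77: ω_n = √(σ²+ω_d²) = 7.21 rad/s, ζ = σ/ω_n = 0.750.
Overshoot: exp(−π·0.750/√(1−0.750²)) = 0.0284, i.e. 2.84%.

%OS ≈ 2.84%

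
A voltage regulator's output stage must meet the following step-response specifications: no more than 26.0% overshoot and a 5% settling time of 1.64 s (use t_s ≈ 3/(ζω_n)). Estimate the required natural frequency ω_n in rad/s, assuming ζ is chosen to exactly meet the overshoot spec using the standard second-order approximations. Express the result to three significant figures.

ω_n ≈ 4.64 rad/s

ζ = −ln(OS)/√(π² + (ln OS)²). With OS = 0.260, ln OS = −1.347 and ζ = 1.347/3.418 = 0.394.
Then ω_n = 3/(ζ t_s) = 3/(0.394 × 1.64) = 4.64 rad/s.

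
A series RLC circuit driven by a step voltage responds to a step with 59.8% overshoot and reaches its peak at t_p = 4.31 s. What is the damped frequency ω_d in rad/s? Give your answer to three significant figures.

t_p = π/ω_d, so ω_d = π/4.31 = 0.729 rad/s.

ω_d ≈ 0.729 rad/s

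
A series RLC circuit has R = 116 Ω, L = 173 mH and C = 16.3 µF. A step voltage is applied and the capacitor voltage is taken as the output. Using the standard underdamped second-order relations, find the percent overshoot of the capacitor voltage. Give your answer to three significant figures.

%OS ≈ 11.8%

For a series RLC circuit (capacitor voltage as output), ω_n = 1/√(LC) = 1/√(173 mH · 16.3 µF) = 596 rad/s.
ζ = (R/2)·√(C/L) = (116/2)·√(16.3 µF/173 mH) = 0.563.
%OS = 100·exp(−πζ/√(1−ζ²)) = 11.8%.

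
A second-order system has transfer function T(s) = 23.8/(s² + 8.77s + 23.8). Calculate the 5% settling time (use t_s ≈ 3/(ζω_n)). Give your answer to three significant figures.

t_s ≈ 0.684 s

Matching coefficients with s² + 2ζω_n s + ω_n² gives ω_n² = 23.8 ⇒ ω_n = 4.88 rad/s, and ζ = 8.77/(2ω_n) = 0.899.
t_s ≈ 3/(ζω_n) = 3/(0.899·4.88) = 0.684 s.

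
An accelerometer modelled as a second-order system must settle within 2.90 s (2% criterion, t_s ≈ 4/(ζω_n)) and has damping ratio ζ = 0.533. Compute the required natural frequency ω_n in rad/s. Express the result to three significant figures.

ω_n ≈ 2.59 rad/s

Rearranging t_s ≈ 4/(ζω_n) gives ω_n = 4/(ζ·t_s) = 4/(0.533 × 2.90) = 2.59 rad/s.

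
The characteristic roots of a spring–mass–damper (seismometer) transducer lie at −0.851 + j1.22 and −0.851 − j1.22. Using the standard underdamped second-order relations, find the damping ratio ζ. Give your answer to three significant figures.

With σ = 0.851, ω_d = 1.22: ω_n = √(σ²+ω_d²) = 1.49 rad/s, ζ = σ/ω_n = 0.572.

ζ ≈ 0.572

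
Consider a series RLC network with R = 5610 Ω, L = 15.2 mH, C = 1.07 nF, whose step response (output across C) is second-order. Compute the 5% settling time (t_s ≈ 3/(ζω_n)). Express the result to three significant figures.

t_s ≈ 0.0000163 s

For a series RLC circuit (capacitor voltage as output), ω_n = 1/√(LC) = 1/√(15.2 mH · 1.07 nF) = 248000 rad/s.
ζ = (R/2)·√(C/L) = (5610/2)·√(1.07 nF/15.2 mH) = 0.744.
t_s ≈ 3/(ζω_n) = 0.0000163 s.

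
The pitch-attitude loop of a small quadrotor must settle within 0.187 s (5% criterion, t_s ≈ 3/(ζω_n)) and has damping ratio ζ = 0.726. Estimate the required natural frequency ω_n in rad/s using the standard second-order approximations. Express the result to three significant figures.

ω_n ≈ 22.1 rad/s

Rearranging t_s ≈ 3/(ζω_n) gives ω_n = 3/(ζ·t_s) = 3/(0.726 × 0.187) = 22.1 rad/s.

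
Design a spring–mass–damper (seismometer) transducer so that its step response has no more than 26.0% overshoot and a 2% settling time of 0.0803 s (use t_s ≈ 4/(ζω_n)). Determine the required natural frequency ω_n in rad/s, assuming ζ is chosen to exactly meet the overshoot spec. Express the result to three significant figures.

ω_n ≈ 126 rad/s

ζ = −ln(OS)/√(π² + (ln OS)²). With OS = 0.260, ln OS = −1.347 and ζ = 1.347/3.418 = 0.394.
From t_s ≈ 4/(ζω_n): ω_n = 4/(ζ·t_s) = 4/(0.394·0.0803) = 126 rad/s.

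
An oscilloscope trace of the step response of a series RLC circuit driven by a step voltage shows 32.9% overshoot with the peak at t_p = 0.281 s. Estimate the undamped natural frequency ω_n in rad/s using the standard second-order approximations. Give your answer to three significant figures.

ζ from %OS: ζ = |ln 0.329|/√(π²+ln²0.329) = 0.334.
t_p = π/ω_d ⇒ ω_d = 11.2 rad/s; then ω_n = ω_d/√(1−ζ²) = 11.9 rad/s.

ω_n ≈ 11.9 rad/s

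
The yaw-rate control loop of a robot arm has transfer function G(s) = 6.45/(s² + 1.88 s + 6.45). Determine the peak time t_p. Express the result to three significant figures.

Comparing the denominator to s² + 2ζω_n s + ω_n²: ω_n = √6.45 = 2.54 rad/s, and 2ζω_n = 1.88 so ζ = 1.88/(2·2.54) = 0.370.
ω_d = ω_n√(1−ζ²) = 2.36 rad/s. Then t_p = π/ω_d = 1.33 s.

t_p ≈ 1.33 s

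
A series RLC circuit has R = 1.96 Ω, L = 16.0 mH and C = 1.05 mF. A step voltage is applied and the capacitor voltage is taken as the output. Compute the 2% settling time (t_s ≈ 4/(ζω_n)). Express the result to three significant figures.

t_s ≈ 0.0653 s

For a series RLC circuit (capacitor voltage as output), ω_n = 1/√(LC) = 1/√(16.0 mH · 1.05 mF) = 244 rad/s.
ζ = (R/2)·√(C/L) = (1.96/2)·√(1.05 mF/16.0 mH) = 0.251.
t_s ≈ 4/(ζω_n) = 0.0653 s.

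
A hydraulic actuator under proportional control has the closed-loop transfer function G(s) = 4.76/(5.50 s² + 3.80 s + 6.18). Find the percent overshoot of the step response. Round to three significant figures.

%OS ≈ 33.9%

Dividing through by 5.50: denominator becomes s² + 0.6909 s + 1.124.
So ω_n = √1.124 = 1.06 rad/s and ζ = 0.6909/(2·1.06) = 0.326.
Overshoot: exp(−π·0.326/√(1−0.326²)) = 0.339, i.e. 33.9%.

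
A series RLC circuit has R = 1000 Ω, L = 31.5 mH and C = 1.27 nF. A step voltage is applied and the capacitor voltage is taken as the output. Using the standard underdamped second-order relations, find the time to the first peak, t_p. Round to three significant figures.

For a series RLC circuit (capacitor voltage as output), ω_n = 1/√(LC) = 1/√(31.5 mH · 1.27 nF) = 158000 rad/s.
ζ = (R/2)·√(C/L) = (1000/2)·√(1.27 nF/31.5 mH) = 0.100.
The damped frequency ω_d = ω_n√(1−ζ²) = 157000 rad/s. t_p = π/ω_d = 0.0000200 s.

t_p ≈ 0.0000200 s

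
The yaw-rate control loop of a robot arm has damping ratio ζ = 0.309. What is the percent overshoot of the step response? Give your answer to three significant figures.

%OS ≈ 36.0%

For an underdamped second-order system, %OS = 100·exp(−πζ/√(1−ζ²)).
πζ/√(1−ζ²) = π·0.309/√(1−0.0955) = 1.021, so %OS = 100·e^(−1.021) = 36.0%.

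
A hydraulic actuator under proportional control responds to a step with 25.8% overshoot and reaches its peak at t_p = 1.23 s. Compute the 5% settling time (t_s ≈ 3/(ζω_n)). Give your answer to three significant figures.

t_s ≈ 2.72 s

The overshoot fixes ζ = −ln(OS)/√(π²+ln²(OS)) = 0.396.
t_p = π/ω_d ⇒ ω_d = 2.55 rad/s; then ω_n = ω_d/√(1−ζ²) = 2.78 rad/s.
t_s ≈ 3/(ζω_n) = 3/(0.396·2.78) = 2.72 s.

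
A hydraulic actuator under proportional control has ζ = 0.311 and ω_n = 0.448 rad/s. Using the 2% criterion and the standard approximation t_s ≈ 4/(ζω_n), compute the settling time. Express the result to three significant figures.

t_s ≈ 28.7 s

t_s ≈ 4/(ζω_n) = 4/(0.311 × 0.448) = 28.7 s.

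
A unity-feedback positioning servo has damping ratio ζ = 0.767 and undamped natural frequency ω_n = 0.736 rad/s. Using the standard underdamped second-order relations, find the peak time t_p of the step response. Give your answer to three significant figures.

The damped frequency is ω_d = ω_n√(1−ζ²) = 0.736·√(1−0.588) = 0.472 rad/s.
Peak time t_p = π/ω_d = π/0.472 = 6.65 s.

t_p ≈ 6.65 s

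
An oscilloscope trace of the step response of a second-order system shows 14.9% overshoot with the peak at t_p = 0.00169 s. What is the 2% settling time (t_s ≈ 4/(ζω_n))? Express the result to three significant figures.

t_s ≈ 0.00355 s

From the overshoot, ζ = −ln(OS)/√(π²+ln²(OS)) = 0.518.
t_p = π/ω_d ⇒ ω_d = 1860 rad/s; then ω_n = ω_d/√(1−ζ²) = 2170 rad/s.
t_s ≈ 4/(ζω_n) = 4/(0.518·2170) = 0.00355 s.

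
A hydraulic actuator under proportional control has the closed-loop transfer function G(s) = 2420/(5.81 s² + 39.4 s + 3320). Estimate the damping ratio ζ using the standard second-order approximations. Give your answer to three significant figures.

ζ ≈ 0.142

Dividing through by 5.81: denominator becomes s² + 6.781 s + 571.4.
So ω_n = √571.4 = 23.9 rad/s and ζ = 6.781/(2·23.9) = 0.142.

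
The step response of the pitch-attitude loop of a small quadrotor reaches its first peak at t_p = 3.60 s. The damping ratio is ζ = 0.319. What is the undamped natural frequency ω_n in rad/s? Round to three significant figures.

Peak time t_p = π/ω_d, so ω_d = π/t_p = π/3.60 = 0.873 rad/s.
ω_n = ω_d/√(1−ζ²) = 0.873/√0.898 = 0.921 rad/s.

ω_n ≈ 0.921 rad/s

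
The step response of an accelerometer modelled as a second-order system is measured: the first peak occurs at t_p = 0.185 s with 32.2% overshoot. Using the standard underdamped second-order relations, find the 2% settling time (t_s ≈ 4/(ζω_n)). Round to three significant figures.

The overshoot fixes ζ = −ln(OS)/√(π²+ln²(OS)) = 0.339.
t_p = π/ω_d ⇒ ω_d = 17.0 rad/s; then ω_n = ω_d/√(1−ζ²) = 18.1 rad/s.
t_s ≈ 4/(ζω_n) = 4/(0.339·18.1) = 0.653 s.

t_s ≈ 0.653 s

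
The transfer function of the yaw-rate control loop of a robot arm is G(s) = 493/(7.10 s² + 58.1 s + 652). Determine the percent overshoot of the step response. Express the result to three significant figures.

%OS ≈ 22.7%

Dividing through by 7.10: denominator becomes s² + 8.183 s + 91.83.
So ω_n = √91.83 = 9.58 rad/s and ζ = 8.183/(2·9.58) = 0.427.
%OS = 100 e^{−πζ/√(1−ζ²)} with ζ = 0.427 gives 22.7%.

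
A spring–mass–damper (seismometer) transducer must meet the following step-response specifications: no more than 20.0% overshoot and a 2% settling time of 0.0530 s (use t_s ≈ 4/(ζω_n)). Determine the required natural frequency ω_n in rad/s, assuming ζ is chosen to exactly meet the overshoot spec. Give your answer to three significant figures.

ω_n ≈ 166 rad/s

Inverting the overshoot relation: ζ = |ln 0.200|/√(π² + ln²0.200) = 0.456.
Then ω_n = 4/(ζ t_s) = 4/(0.456 × 0.0530) = 166 rad/s.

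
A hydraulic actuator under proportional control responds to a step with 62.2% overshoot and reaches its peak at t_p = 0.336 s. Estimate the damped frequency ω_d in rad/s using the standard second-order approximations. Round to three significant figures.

ω_d ≈ 9.35 rad/s

t_p = π/ω_d, so ω_d = π/0.336 = 9.35 rad/s.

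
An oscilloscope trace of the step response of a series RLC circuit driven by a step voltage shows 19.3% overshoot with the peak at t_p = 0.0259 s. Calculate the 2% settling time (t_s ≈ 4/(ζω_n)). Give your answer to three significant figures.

t_s ≈ 0.0630 s

From the overshoot, ζ = −ln(OS)/√(π²+ln²(OS)) = 0.464.
t_p = π/ω_d ⇒ ω_d = 121 rad/s; then ω_n = ω_d/√(1−ζ²) = 137 rad/s.
t_s ≈ 4/(ζω_n) = 4/(0.464·137) = 0.0630 s.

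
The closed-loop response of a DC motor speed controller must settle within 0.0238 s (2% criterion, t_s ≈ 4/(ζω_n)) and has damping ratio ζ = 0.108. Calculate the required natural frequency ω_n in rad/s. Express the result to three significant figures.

Rearranging t_s ≈ 4/(ζω_n) gives ω_n = 4/(ζ·t_s) = 4/(0.108 × 0.0238) = 1560 rad/s.

ω_n ≈ 1560 rad/s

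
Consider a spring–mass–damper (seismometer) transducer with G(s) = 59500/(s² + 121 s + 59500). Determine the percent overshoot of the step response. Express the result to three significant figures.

Comparing the denominator to s² + 2ζω_n s + ω_n²: ω_n = √59500 = 244 rad/s, and 2ζω_n = 121 so ζ = 121/(2·244) = 0.248.
%OS = 100 e^{−πζ/√(1−ζ²)} with ζ = 0.248 gives 44.7%.

%OS ≈ 44.7%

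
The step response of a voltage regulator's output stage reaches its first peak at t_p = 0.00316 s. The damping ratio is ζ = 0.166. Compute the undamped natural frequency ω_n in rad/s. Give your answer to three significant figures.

Peak time t_p = π/ω_d, so ω_d = π/t_p = π/0.00316 = 994 rad/s.
ω_n = ω_d/√(1−ζ²) = 994/√0.972 = 1010 rad/s.

ω_n ≈ 1010 rad/s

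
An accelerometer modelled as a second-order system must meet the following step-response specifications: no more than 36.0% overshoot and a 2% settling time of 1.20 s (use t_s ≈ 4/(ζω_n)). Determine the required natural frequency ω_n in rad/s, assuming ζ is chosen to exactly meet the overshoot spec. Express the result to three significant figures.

ω_n ≈ 10.8 rad/s

From %OS = 100·exp(−πζ/√(1−ζ²)), invert to get ζ = −ln(OS)/√(π² + ln²(OS)) with OS = 0.360.
−ln 0.360 = 1.022, so ζ = 1.022/√(π² + 1.044) = 0.309.
From t_s ≈ 4/(ζω_n): ω_n = 4/(ζ·t_s) = 4/(0.309·1.20) = 10.8 rad/s.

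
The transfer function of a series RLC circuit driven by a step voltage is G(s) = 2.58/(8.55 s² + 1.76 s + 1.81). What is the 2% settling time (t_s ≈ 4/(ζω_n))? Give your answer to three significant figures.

t_s ≈ 38.9 s

Dividing through by 8.55: denominator becomes s² + 0.2058 s + 0.2117.
So ω_n = √0.2117 = 0.460 rad/s and ζ = 0.2058/(2·0.460) = 0.224.
t_s ≈ 4/(ζω_n) = 38.9 s.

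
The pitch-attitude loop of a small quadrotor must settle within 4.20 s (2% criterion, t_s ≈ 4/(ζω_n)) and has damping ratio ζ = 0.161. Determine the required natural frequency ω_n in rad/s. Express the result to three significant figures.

ω_n ≈ 5.92 rad/s

Rearranging t_s ≈ 4/(ζω_n) gives ω_n = 4/(ζ·t_s) = 4/(0.161 × 4.20) = 5.92 rad/s.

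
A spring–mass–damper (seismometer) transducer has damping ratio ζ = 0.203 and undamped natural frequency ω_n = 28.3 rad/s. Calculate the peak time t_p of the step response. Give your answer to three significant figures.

The damped frequency is ω_d = ω_n√(1−ζ²) = 28.3·√(1−0.0412) = 27.7 rad/s.
Peak time t_p = π/ω_d = π/27.7 = 0.113 s.

t_p ≈ 0.113 s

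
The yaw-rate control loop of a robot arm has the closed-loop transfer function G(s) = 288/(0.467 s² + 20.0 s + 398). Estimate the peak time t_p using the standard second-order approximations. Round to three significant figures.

t_p ≈ 0.158 s

Dividing through by 0.467: denominator becomes s² + 42.83 s + 852.2.
So ω_n = √852.2 = 29.2 rad/s and ζ = 42.83/(2·29.2) = 0.733.
ω_d = 29.2·√(1 − 0.733²) = 19.8 rad/s. t_p = π/ω_d = 0.158 s.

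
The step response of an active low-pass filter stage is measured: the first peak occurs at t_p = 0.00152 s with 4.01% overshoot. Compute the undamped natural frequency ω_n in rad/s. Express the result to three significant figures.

ω_n ≈ 2960 rad/s

ζ from %OS: ζ = |ln 0.0401|/√(π²+ln²0.0401) = 0.715.
t_p = π/ω_d ⇒ ω_d = 2070 rad/s; then ω_n = ω_d/√(1−ζ²) = 2960 rad/s.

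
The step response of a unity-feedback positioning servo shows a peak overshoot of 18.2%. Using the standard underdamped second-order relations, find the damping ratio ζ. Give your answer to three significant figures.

ζ ≈ 0.477

Inverting the overshoot relation: ζ = |ln 0.182|/√(π² + ln²0.182) = 0.477.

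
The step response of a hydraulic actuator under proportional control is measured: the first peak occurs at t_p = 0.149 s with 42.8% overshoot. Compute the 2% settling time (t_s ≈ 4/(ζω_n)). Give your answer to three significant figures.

The overshoot fixes ζ = −ln(OS)/√(π²+ln²(OS)) = 0.261.
t_p = π/ω_d ⇒ ω_d = 21.1 rad/s; then ω_n = ω_d/√(1−ζ²) = 21.8 rad/s.
t_s ≈ 4/(ζω_n) = 4/(0.261·21.8) = 0.702 s.

t_s ≈ 0.702 s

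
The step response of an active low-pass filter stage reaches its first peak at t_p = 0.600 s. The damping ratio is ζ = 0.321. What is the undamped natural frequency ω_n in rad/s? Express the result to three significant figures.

ω_n ≈ 5.53 rad/s

Peak time t_p = π/ω_d, so ω_d = π/t_p = π/0.600 = 5.24 rad/s.
ω_n = ω_d/√(1−ζ²) = 5.24/√0.897 = 5.53 rad/s.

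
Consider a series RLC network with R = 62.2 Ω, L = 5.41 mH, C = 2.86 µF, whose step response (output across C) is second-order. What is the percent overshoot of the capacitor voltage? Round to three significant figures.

For a series RLC circuit (capacitor voltage as output), ω_n = 1/√(LC) = 1/√(5.41 mH · 2.86 µF) = 8040 rad/s.
ζ = (R/2)·√(C/L) = (62.2/2)·√(2.86 µF/5.41 mH) = 0.715.
Overshoot: exp(−π·0.715/√(1−0.715²)) = 0.0402, i.e. 4.02%.

%OS ≈ 4.02%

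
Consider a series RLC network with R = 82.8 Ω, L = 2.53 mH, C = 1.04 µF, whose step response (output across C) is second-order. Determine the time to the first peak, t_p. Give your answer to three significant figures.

For a series RLC circuit (capacitor voltage as output), ω_n = 1/√(LC) = 1/√(2.53 mH · 1.04 µF) = 19500 rad/s.
ζ = (R/2)·√(C/L) = (82.8/2)·√(1.04 µF/2.53 mH) = 0.839.
ω_d = 19500·√(1 − 0.839²) = 10600 rad/s. t_p = π/ω_d = 0.000296 s.

t_p ≈ 0.000296 s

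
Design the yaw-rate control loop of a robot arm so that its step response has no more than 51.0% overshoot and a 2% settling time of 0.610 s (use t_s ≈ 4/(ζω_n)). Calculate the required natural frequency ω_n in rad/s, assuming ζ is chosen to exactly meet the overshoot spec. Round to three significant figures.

Inverting the overshoot relation: ζ = |ln 0.510|/√(π² + ln²0.510) = 0.210.
Then ω_n = 4/(ζ t_s) = 4/(0.210 × 0.610) = 31.3 rad/s.

ω_n ≈ 31.3 rad/s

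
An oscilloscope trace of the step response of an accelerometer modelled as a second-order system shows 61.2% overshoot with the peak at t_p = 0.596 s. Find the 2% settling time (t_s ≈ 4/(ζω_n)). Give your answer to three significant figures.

From the overshoot, ζ = −ln(OS)/√(π²+ln²(OS)) = 0.154.
From t_p = π/ω_d, ω_d = π/0.596 = 5.27 rad/s, so ω_n = ω_d/√(1−ζ²) = 5.34 rad/s.
t_s ≈ 4/(ζω_n) = 4/(0.154·5.34) = 4.86 s.

t_s ≈ 4.86 s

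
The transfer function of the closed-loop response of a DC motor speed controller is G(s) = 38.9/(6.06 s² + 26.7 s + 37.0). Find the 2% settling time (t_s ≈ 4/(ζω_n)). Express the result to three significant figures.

Dividing through by 6.06: denominator becomes s² + 4.406 s + 6.106.
So ω_n = √6.106 = 2.47 rad/s and ζ = 4.406/(2·2.47) = 0.892.
t_s ≈ 4/(ζω_n) = 1.82 s.

t_s ≈ 1.82 s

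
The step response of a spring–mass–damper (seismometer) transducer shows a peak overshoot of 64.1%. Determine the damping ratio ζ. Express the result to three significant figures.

ζ ≈ 0.140

From %OS = 100·exp(−πζ/√(1−ζ²)), invert to get ζ = −ln(OS)/√(π² + ln²(OS)) with OS = 0.641.
−ln 0.641 = 0.4447, so ζ = 0.4447/√(π² + 0.1978) = 0.140.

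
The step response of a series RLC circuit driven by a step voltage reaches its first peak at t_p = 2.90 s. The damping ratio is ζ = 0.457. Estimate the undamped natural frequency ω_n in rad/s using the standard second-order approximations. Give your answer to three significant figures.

Peak time t_p = π/ω_d, so ω_d = π/t_p = π/2.90 = 1.08 rad/s.
ω_n = ω_d/√(1−ζ²) = 1.08/√0.791 = 1.22 rad/s.

ω_n ≈ 1.22 rad/s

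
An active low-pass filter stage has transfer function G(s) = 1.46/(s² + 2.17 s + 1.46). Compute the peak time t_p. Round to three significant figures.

Comparing the denominator to s² + 2ζω_n s + ω_n²: ω_n = √1.46 = 1.21 rad/s, and 2ζω_n = 2.17 so ζ = 2.17/(2·1.21) = 0.898.
The damped frequency ω_d = ω_n√(1−ζ²) = 0.532 rad/s. Then t_p = π/ω_d = 5.91 s.

t_p ≈ 5.91 s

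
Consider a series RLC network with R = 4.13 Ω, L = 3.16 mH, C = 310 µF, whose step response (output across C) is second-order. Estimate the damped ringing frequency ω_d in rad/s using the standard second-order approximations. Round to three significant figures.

ω_d ≈ 771 rad/s

For a series RLC circuit (capacitor voltage as output), ω_n = 1/√(LC) = 1/√(3.16 mH · 310 µF) = 1010 rad/s.
ζ = (R/2)·√(C/L) = (4.13/2)·√(310 µF/3.16 mH) = 0.647.
The damped frequency ω_d = ω_n√(1−ζ²) = 771 rad/s.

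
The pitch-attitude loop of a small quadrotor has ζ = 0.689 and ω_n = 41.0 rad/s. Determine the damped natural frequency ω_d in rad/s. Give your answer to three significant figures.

ω_d = ω_n√(1−ζ²) = 41.0·√0.525 = 29.7 rad/s.

ω_d ≈ 29.7 rad/s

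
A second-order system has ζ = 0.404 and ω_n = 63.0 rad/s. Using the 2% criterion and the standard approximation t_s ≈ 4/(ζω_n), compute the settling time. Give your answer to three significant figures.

t_s ≈ 4/(ζω_n) = 4/(0.404 × 63.0) = 0.157 s.

t_s ≈ 0.157 s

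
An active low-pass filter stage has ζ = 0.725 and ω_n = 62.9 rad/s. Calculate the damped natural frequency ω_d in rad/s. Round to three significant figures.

ω_d ≈ 43.3 rad/s

ω_d = ω_n√(1−ζ²) = 62.9·√0.474 = 43.3 rad/s.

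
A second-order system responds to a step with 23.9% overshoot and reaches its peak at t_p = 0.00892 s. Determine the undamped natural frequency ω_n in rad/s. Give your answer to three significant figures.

From the overshoot, ζ = −ln(OS)/√(π²+ln²(OS)) = 0.415.
t_p = π/ω_d ⇒ ω_d = 352 rad/s; then ω_n = ω_d/√(1−ζ²) = 387 rad/s.

ω_n ≈ 387 rad/s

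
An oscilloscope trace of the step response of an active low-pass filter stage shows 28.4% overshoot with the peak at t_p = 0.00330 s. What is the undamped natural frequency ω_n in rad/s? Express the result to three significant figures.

The overshoot fixes ζ = −ln(OS)/√(π²+ln²(OS)) = 0.372.
From t_p = π/ω_d, ω_d = π/0.00330 = 952 rad/s, so ω_n = ω_d/√(1−ζ²) = 1030 rad/s.

ω_n ≈ 1030 rad/s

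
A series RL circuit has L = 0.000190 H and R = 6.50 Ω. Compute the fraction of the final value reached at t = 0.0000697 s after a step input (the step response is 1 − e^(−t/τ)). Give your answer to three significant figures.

τ = L/R = 0.000190/6.50 = 0.0000292 s.
y(t)/y_∞ = 1 − e^(−t/τ) = 1 − e^(−0.0000697/0.0000292) = 1 − e^(−2.38) = 0.908.

y/y_∞ ≈ 0.908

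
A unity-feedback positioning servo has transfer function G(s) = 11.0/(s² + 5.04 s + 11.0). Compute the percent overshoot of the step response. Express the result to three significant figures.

Comparing the denominator to s² + 2ζω_n s + ω_n²: ω_n = √11.0 = 3.32 rad/s, and 2ζω_n = 5.04 so ζ = 5.04/(2·3.32) = 0.760.
%OS = 100 e^{−πζ/√(1−ζ²)} with ζ = 0.760 gives 2.54%.

%OS ≈ 2.54%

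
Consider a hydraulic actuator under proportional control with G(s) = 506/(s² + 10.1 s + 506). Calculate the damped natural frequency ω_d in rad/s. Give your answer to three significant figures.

Comparing the denominator to s² + 2ζω_n s + ω_n²: ω_n = √506 = 22.5 rad/s, and 2ζω_n = 10.1 so ζ = 10.1/(2·22.5) = 0.224.
ω_d = 22.5·√(1 − 0.224²) = 21.9 rad/s.

ω_d ≈ 21.9 rad/s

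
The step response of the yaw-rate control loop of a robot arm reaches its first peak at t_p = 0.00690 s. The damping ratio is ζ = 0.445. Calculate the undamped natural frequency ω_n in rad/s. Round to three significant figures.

ω_n ≈ 508 rad/s

Peak time t_p = π/ω_d, so ω_d = π/t_p = π/0.00690 = 455 rad/s.
ω_n = ω_d/√(1−ζ²) = 455/√0.802 = 508 rad/s.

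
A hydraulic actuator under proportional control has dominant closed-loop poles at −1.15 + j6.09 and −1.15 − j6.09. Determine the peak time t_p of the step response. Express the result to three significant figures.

t_p ≈ 0.516 s

t_p = π/ω_d with ω_d = 6.09 (the imaginary part), so t_p = 0.516 s.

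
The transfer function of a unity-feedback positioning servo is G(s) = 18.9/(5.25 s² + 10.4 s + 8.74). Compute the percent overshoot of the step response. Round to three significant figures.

Dividing through by 5.25: denominator becomes s² + 1.981 s + 1.665.
So ω_n = √1.665 = 1.29 rad/s and ζ = 1.981/(2·1.29) = 0.768.
%OS = 100 e^{−πζ/√(1−ζ²)} with ζ = 0.768 gives 2.32%.

%OS ≈ 2.32%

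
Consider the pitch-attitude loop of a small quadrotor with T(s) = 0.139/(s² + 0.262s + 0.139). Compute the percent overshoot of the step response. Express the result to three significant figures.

%OS ≈ 30.8%

Matching coefficients with s² + 2ζω_n s + ω_n² gives ω_n² = 0.139 ⇒ ω_n = 0.373 rad/s, and ζ = 0.262/(2ω_n) = 0.351.
%OS = 100 e^{−πζ/√(1−ζ²)} with ζ = 0.351 gives 30.8%.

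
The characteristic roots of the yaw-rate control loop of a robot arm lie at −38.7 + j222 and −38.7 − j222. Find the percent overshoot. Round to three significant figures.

%OS ≈ 57.8%

|pole| = ω_n = √(38.7² + 222²) = 225 rad/s; ζ = cos θ = σ/ω_n = 0.172.
%OS = 100·exp(−πζ/√(1−ζ²)) = 57.8%.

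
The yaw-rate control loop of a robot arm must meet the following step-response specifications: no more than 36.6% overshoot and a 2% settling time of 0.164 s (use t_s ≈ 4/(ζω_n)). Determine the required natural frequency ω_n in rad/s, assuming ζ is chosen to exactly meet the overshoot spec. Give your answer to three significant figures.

From %OS = 100·exp(−πζ/√(1−ζ²)), invert to get ζ = −ln(OS)/√(π² + ln²(OS)) with OS = 0.366.
−ln 0.366 = 1.005, so ζ = 1.005/√(π² + 1.010) = 0.305.
From t_s ≈ 4/(ζω_n): ω_n = 4/(ζ·t_s) = 4/(0.305·0.164) = 80.0 rad/s.

ω_n ≈ 80.0 rad/s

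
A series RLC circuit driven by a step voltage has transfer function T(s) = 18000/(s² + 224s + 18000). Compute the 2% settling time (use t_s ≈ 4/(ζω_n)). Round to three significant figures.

t_s ≈ 0.0357 s

ω_n = √18000 = 134 rad/s; ζ = 224/(2·134) = 0.835.
t_s ≈ 4/(ζω_n) = 4/(0.835·134) = 0.0357 s.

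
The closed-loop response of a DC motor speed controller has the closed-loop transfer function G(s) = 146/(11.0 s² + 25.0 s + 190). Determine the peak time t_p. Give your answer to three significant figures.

t_p ≈ 0.786 s

Dividing through by 11.0: denominator becomes s² + 2.273 s + 17.27.
So ω_n = √17.27 = 4.16 rad/s and ζ = 2.273/(2·4.16) = 0.273.
ω_d = 4.16·√(1 − 0.273²) = 4.00 rad/s. t_p = π/ω_d = 0.786 s.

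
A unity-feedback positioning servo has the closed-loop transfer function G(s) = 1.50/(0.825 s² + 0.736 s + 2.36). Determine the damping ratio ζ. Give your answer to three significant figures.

Dividing through by 0.825: denominator becomes s² + 0.8921 s + 2.861.
So ω_n = √2.861 = 1.69 rad/s and ζ = 0.8921/(2·1.69) = 0.264.

ζ ≈ 0.264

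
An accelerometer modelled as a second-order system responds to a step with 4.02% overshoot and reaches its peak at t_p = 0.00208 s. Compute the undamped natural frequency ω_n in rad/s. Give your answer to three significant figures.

ω_n ≈ 2160 rad/s

ζ from %OS: ζ = |ln 0.0402|/√(π²+ln²0.0402) = 0.715.
t_p = π/ω_d ⇒ ω_d = 1510 rad/s; then ω_n = ω_d/√(1−ζ²) = 2160 rad/s.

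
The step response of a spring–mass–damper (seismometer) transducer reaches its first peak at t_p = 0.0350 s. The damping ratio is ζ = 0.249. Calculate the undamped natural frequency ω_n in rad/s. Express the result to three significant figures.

Peak time t_p = π/ω_d, so ω_d = π/t_p = π/0.0350 = 89.8 rad/s.
ω_n = ω_d/√(1−ζ²) = 89.8/√0.938 = 92.7 rad/s.

ω_n ≈ 92.7 rad/s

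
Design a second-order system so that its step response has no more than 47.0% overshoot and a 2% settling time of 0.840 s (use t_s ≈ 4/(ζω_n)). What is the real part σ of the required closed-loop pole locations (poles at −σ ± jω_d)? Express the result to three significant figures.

The settling-time spec alone fixes σ = ζω_n = 4/t_s = 4/0.840 = 4.76.
(Overshoot then fixes ζ = 0.234 and hence ω_d = σ·√(1−ζ²)/ζ = 19.8 rad/s.)

σ ≈ 4.76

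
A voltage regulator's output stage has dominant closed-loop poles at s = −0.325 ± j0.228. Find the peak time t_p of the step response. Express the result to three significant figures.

t_p ≈ 13.8 s

t_p = π/ω_d with ω_d = 0.228 (the imaginary part), so t_p = 13.8 s.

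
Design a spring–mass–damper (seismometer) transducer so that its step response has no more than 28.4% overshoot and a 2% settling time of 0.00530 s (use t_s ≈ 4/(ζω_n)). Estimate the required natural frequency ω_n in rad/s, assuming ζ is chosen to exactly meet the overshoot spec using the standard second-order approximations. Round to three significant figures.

ω_n ≈ 2030 rad/s

ζ = −ln(OS)/√(π² + (ln OS)²). With OS = 0.284, ln OS = −1.259 and ζ = 1.259/3.384 = 0.372.
From t_s ≈ 4/(ζω_n): ω_n = 4/(ζ·t_s) = 4/(0.372·0.00530) = 2030 rad/s.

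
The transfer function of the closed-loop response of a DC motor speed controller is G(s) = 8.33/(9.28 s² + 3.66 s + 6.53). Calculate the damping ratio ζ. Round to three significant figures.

ζ ≈ 0.235

Dividing through by 9.28: denominator becomes s² + 0.3944 s + 0.7037.
So ω_n = √0.7037 = 0.839 rad/s and ζ = 0.3944/(2·0.839) = 0.235.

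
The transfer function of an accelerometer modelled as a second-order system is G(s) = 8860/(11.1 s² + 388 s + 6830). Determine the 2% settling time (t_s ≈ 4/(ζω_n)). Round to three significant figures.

t_s ≈ 0.229 s

Dividing through by 11.1: denominator becomes s² + 34.95 s + 615.3.
So ω_n = √615.3 = 24.8 rad/s and ζ = 34.95/(2·24.8) = 0.705.
t_s ≈ 4/(ζω_n) = 0.229 s.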